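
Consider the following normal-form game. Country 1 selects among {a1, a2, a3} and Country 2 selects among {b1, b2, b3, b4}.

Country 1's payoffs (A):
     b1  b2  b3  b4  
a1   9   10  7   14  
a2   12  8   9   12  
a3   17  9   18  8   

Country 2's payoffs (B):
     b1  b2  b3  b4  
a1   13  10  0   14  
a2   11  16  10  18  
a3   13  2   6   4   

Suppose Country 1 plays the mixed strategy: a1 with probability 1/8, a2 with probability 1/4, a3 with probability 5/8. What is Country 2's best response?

Compute Country 2's expected payoff from each pure strategy against the given mix.
b1: (1/8)·13 + (1/4)·11 + (5/8)·13 = 25/2
b2: (1/8)·10 + (1/4)·16 + (5/8)·2 = 13/2
b3: (1/8)·0 + (1/4)·10 + (5/8)·6 = 25/4
b4: (1/8)·14 + (1/4)·18 + (5/8)·4 = 35/4
Highest expected payoff is 25/2, from b1.

b1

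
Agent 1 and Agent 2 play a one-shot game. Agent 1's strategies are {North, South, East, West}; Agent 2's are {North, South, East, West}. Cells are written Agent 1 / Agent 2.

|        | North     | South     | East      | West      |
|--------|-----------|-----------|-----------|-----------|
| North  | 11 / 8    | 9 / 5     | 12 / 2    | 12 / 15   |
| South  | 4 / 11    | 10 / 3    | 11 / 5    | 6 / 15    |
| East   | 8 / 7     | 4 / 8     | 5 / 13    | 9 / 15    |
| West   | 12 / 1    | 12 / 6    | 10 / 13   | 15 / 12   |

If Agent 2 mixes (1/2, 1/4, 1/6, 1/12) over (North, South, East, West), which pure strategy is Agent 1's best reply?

Agent 1's best reply maximizes expected payoff against the mix.
North: (1/2)·11 + (1/4)·9 + (1/6)·12 + (1/12)·12 = 43/4
South: (1/2)·4 + (1/4)·10 + (1/6)·11 + (1/12)·6 = 41/6
East: (1/2)·8 + (1/4)·4 + (1/6)·5 + (1/12)·9 = 79/12
West: (1/2)·12 + (1/4)·12 + (1/6)·10 + (1/12)·15 = 143/12
Highest expected payoff is 143/12, from West.

West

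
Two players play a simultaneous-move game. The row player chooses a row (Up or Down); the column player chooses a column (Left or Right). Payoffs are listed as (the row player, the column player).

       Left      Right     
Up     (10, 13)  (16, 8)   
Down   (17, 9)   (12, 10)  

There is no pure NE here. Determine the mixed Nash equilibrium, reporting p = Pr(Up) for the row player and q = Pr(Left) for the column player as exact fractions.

Each player's mixing probability is pinned down by making the *other* player indifferent.
The column player indifferent between Left and Right: p·13 + (1−p)·9 = p·8 + (1−p)·10 ⟹ 9 + 4p = 10 + (-2)p ⟹ p = 1/6.
The row player indifferent between Up and Down: q·10 + (1−q)·16 = q·17 + (1−q)·12 ⟹ 16 + (-6)q = 12 + 5q ⟹ q = 4/11.

p = 1/6, q = 4/11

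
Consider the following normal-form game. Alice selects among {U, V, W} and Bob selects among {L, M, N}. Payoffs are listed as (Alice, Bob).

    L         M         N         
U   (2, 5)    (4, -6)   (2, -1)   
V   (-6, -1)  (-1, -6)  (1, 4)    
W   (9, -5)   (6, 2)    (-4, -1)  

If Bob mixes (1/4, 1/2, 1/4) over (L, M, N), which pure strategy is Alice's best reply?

Alice's best reply maximizes expected payoff against the mix.
U: (1/4)·2 + (1/2)·4 + (1/4)·2 = 3
V: (1/4)·(-6) + (1/2)·(-1) + (1/4)·1 = -7/4
W: (1/4)·9 + (1/2)·6 + (1/4)·(-4) = 17/4
Highest expected payoff is 17/4, from W.

W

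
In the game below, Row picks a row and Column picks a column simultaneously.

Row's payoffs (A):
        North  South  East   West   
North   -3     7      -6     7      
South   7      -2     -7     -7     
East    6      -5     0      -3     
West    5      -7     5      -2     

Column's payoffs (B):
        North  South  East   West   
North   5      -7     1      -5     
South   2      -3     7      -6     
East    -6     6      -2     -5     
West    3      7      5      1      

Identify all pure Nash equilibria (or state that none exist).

No pure-strategy Nash equilibrium

Check mutual best responses: a cell is a NE iff neither player can gain by unilaterally deviating.
Row's best responses — vs North: South (payoff 7); vs South: North (payoff 7); vs East: West (payoff 5); vs West: North (payoff 7).
Column's best responses — vs North: North (payoff 5); vs South: East (payoff 7); vs East: South (payoff 6); vs West: South (payoff 7).
No cell has both players best-responding. For instance, Row's best reply to North is South, but against South Column prefers East over North.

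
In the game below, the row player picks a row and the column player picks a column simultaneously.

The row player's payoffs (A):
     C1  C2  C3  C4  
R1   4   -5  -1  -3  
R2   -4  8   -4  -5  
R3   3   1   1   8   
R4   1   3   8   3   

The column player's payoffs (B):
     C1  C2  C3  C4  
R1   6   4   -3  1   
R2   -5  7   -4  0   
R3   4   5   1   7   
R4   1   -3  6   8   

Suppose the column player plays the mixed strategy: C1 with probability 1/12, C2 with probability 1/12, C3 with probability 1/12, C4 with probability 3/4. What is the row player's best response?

R3

The row player's best reply maximizes expected payoff against the mix.
R1: (1/12)·4 + (1/12)·(-5) + (1/12)·(-1) + (3/4)·(-3) = -29/12
R2: (1/12)·(-4) + (1/12)·8 + (1/12)·(-4) + (3/4)·(-5) = -15/4
R3: (1/12)·3 + (1/12)·1 + (1/12)·1 + (3/4)·8 = 77/12
R4: (1/12)·1 + (1/12)·3 + (1/12)·8 + (3/4)·3 = 13/4
Highest expected payoff is 77/12, from R3.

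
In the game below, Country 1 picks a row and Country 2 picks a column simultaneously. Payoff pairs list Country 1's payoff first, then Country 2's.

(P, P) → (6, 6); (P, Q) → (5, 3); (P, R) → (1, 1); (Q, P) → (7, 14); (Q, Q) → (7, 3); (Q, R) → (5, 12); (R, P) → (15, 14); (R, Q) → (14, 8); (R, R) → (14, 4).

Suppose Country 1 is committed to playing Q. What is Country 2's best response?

With Country 1 fixed at Q, Country 2's payoffs are: P → 14, Q → 3, R → 12.
The maximum is 14, achieved by P.

P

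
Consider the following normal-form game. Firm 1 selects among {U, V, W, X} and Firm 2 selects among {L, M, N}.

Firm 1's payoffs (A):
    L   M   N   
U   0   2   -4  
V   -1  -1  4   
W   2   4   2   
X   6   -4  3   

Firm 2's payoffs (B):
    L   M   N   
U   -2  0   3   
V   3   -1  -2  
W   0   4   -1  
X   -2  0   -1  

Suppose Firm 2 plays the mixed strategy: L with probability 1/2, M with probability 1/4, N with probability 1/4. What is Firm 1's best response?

X

Firm 1's best reply maximizes expected payoff against the mix.
U: (1/2)·0 + (1/4)·2 + (1/4)·(-4) = -1/2
V: (1/2)·(-1) + (1/4)·(-1) + (1/4)·4 = 1/4
W: (1/2)·2 + (1/4)·4 + (1/4)·2 = 5/2
X: (1/2)·6 + (1/4)·(-4) + (1/4)·3 = 11/4
Highest expected payoff is 11/4, from X.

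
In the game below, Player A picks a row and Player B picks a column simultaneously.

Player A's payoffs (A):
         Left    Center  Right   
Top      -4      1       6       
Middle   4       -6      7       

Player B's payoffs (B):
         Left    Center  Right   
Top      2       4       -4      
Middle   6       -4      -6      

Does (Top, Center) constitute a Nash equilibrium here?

Yes

Holding Player B at Center: Player A gets 1 from Top, versus -6 from Middle. No profitable deviation for Player A.
Holding Player A at Top: Player B gets 4 from Center, versus 2 from Left, -4 from Right. No profitable deviation for Player B either.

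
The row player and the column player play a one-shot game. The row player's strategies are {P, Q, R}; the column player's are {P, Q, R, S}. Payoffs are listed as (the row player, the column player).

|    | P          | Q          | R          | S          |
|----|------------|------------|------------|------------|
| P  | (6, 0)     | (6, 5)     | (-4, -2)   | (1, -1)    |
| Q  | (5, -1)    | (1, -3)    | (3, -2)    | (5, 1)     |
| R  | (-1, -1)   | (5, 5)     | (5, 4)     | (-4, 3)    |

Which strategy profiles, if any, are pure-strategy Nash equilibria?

Find each player's best response to every opponent strategy; NE are the intersections.
The row player's best responses — vs P: P (payoff 6); vs Q: P (payoff 6); vs R: R (payoff 5); vs S: Q (payoff 5).
The column player's best responses — vs P: Q (payoff 5); vs Q: S (payoff 1); vs R: Q (payoff 5).
Mutual best responses occur at (P, Q) and (Q, S); at each, neither player gains by switching.

(P, Q) and (Q, S)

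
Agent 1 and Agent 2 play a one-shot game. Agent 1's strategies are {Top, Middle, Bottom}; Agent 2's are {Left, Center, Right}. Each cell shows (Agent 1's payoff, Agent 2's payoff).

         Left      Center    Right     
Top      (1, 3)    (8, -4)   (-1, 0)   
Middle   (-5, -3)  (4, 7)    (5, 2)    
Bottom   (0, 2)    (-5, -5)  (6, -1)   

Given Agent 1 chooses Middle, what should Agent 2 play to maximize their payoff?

With Agent 1 fixed at Middle, Agent 2's payoffs are: Left → -3, Center → 7, Right → 2.
The maximum is 7, achieved by Center.

Center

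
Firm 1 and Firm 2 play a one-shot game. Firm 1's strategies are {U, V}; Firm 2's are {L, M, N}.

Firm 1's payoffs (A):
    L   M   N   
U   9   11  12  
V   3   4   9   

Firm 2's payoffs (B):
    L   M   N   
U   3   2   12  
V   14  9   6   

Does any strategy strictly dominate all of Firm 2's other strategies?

None

A strategy is strictly dominant if it gives Firm 2 a strictly higher payoff than every other strategy, against every choice by the opponent.
L is not dominant: against U, N gives 12 > 3.
M is not dominant: against U, L gives 3 > 2.
N is not dominant: against V, L gives 14 > 6.
No single strategy is best against every opponent action.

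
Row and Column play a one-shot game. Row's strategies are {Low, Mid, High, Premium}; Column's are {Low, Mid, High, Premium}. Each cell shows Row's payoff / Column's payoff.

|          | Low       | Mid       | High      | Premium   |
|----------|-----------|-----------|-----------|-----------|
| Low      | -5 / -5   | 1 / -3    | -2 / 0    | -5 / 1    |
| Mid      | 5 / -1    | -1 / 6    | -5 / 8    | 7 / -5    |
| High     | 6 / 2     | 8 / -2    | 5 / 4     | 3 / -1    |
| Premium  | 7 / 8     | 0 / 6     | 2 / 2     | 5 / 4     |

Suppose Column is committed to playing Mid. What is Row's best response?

High

With Column fixed at Mid, Row's payoffs are: Low → 1, Mid → -1, High → 8, Premium → 0.
The maximum is 8, achieved by High.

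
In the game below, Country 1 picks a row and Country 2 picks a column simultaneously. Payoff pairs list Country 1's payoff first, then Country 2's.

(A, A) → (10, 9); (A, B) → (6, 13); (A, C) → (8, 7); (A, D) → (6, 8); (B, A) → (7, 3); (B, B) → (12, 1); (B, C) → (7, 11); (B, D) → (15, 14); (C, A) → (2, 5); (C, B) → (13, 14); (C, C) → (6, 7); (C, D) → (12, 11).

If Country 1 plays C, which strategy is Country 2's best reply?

B

With Country 1 fixed at C, Country 2's payoffs are: A → 5, B → 14, C → 7, D → 11.
The maximum is 14, achieved by B.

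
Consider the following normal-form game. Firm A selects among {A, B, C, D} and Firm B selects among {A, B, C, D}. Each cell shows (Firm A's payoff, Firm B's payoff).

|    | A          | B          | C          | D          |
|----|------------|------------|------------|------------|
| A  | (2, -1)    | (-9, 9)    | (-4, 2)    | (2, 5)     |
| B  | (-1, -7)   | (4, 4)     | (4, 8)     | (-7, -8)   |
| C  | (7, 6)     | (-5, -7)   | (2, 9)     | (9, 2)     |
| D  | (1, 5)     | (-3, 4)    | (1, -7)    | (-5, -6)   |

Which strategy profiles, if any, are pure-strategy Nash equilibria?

Check mutual best responses: a cell is a NE iff neither player can gain by unilaterally deviating.
Firm A's best responses — vs A: C (payoff 7); vs B: B (payoff 4); vs C: B (payoff 4); vs D: C (payoff 9).
Firm B's best responses — vs A: B (payoff 9); vs B: C (payoff 8); vs C: C (payoff 9); vs D: A (payoff 5).
The only mutual best response is (B, C); neither player gains by switching there.

(B, C)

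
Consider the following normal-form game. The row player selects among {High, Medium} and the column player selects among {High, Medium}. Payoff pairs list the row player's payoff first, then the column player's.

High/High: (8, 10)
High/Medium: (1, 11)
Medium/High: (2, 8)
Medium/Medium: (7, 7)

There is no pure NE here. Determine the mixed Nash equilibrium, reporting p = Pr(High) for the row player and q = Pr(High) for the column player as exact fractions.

p = 1/2, q = 1/2

Each player's mixing probability is pinned down by making the *other* player indifferent.
The column player indifferent between High and Medium: p·10 + (1−p)·8 = p·11 + (1−p)·7 ⟹ 8 + 2p = 7 + 4p ⟹ p = 1/2.
The row player indifferent between High and Medium: q·8 + (1−q)·1 = q·2 + (1−q)·7 ⟹ 1 + 7q = 7 + (-5)q ⟹ q = 1/2.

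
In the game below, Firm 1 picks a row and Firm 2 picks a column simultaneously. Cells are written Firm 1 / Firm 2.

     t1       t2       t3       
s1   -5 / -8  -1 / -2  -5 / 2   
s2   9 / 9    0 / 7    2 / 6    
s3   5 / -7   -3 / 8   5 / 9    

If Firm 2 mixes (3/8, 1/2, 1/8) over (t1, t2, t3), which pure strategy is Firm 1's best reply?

s2

Firm 1's best reply maximizes expected payoff against the mix.
s1: (3/8)·(-5) + (1/2)·(-1) + (1/8)·(-5) = -3
s2: (3/8)·9 + (1/2)·0 + (1/8)·2 = 29/8
s3: (3/8)·5 + (1/2)·(-3) + (1/8)·5 = 1
Highest expected payoff is 29/8, from s2.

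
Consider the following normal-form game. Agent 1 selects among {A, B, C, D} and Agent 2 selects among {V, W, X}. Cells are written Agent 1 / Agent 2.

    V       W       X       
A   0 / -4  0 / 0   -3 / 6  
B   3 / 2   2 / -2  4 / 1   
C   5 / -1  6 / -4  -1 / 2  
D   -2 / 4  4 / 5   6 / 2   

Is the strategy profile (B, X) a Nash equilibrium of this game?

No

Holding Agent 2 at X: Agent 1 gets 4 from B but could get 6 by switching to D. Agent 1 has a profitable deviation.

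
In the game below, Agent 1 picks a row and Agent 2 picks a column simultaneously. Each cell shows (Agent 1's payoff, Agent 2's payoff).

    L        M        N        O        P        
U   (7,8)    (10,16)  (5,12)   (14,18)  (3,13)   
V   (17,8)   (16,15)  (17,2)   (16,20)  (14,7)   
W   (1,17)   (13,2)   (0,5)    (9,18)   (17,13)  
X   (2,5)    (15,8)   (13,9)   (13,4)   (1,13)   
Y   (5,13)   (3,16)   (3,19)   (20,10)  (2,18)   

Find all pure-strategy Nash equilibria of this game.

No pure-strategy Nash equilibrium

Find each player's best response to every opponent strategy; NE are the intersections.
Agent 1's best responses — vs L: V (payoff 17); vs M: V (payoff 16); vs N: V (payoff 17); vs O: Y (payoff 20); vs P: W (payoff 17).
Agent 2's best responses — vs U: O (payoff 18); vs V: O (payoff 20); vs W: O (payoff 18); vs X: P (payoff 13); vs Y: N (payoff 19).
No cell has both players best-responding. For instance, Agent 1's best reply to M is V, but against V Agent 2 prefers O over M.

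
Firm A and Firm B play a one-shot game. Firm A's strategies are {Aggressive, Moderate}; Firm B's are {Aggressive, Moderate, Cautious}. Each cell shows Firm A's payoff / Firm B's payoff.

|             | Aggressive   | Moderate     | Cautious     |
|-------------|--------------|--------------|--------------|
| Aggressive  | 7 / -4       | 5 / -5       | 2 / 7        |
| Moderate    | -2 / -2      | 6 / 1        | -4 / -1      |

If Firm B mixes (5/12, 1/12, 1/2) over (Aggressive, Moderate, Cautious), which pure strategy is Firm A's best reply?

Firm A's best reply maximizes expected payoff against the mix.
Aggressive: (5/12)·7 + (1/12)·5 + (1/2)·2 = 13/3
Moderate: (5/12)·(-2) + (1/12)·6 + (1/2)·(-4) = -7/3
Highest expected payoff is 13/3, from Aggressive.

Aggressive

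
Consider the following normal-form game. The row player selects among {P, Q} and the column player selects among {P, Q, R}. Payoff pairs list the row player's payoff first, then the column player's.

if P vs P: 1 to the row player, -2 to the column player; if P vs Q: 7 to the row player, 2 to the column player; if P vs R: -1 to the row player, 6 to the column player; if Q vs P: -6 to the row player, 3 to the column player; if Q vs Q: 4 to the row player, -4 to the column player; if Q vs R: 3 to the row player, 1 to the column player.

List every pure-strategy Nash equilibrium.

There is no pure-strategy Nash equilibrium

Find each player's best response to every opponent strategy; NE are the intersections.
The row player's best responses — vs P: P (payoff 1); vs Q: P (payoff 7); vs R: Q (payoff 3).
The column player's best responses — vs P: R (payoff 6); vs Q: P (payoff 3).
No cell has both players best-responding. For instance, the row player's best reply to P is P, but against P the column player prefers R over P.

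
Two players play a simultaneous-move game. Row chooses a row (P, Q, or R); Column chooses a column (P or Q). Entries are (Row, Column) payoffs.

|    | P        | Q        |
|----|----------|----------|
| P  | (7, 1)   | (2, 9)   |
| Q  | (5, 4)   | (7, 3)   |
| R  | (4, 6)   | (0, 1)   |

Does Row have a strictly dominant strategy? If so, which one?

No strictly dominant strategy

A strategy is strictly dominant if it gives Row a strictly higher payoff than every other strategy, against every choice by the opponent.
P is not dominant: against Q, Q gives 7 > 2.
Q is not dominant: against P, P gives 7 > 5.
R is not dominant: against P, P gives 7 > 4.
No single strategy is best against every opponent action.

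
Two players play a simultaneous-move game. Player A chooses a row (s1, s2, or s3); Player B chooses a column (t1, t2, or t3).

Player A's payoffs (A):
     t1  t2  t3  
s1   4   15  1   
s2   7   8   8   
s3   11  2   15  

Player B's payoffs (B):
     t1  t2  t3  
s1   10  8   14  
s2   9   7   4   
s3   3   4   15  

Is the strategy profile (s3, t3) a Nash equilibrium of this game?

Yes

Holding Player B at t3: Player A gets 15 from s3, versus 1 from s1, 8 from s2. No profitable deviation for Player A.
Holding Player A at s3: Player B gets 15 from t3, versus 3 from t1, 4 from t2. No profitable deviation for Player B either.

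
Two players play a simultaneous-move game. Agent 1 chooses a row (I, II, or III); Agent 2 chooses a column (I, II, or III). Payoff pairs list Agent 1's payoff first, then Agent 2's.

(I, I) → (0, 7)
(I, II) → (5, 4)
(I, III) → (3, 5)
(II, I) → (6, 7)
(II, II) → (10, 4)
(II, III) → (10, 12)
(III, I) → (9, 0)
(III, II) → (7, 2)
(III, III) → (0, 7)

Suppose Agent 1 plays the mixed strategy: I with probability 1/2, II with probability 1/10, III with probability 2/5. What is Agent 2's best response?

III

Agent 2's best reply maximizes expected payoff against the mix.
I: (1/2)·7 + (1/10)·7 + (2/5)·0 = 21/5
II: (1/2)·4 + (1/10)·4 + (2/5)·2 = 16/5
III: (1/2)·5 + (1/10)·12 + (2/5)·7 = 13/2
Highest expected payoff is 13/2, from III.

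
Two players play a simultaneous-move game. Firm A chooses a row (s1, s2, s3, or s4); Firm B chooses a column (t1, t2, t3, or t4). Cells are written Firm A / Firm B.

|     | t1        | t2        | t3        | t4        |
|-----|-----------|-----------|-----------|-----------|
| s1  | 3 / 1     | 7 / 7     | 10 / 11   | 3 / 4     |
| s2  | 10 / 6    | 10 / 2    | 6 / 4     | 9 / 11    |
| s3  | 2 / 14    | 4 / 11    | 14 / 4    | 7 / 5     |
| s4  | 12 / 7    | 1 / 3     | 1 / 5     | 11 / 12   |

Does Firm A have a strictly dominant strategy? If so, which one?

A strategy is strictly dominant if it gives Firm A a strictly higher payoff than every other strategy, against every choice by the opponent.
s1 is not dominant: against t1, s2 gives 10 > 3.
s2 is not dominant: against t1, s4 gives 12 > 10.
s3 is not dominant: against t1, s1 gives 3 > 2.
s4 is not dominant: against t2, s1 gives 7 > 1.
No single strategy is best against every opponent action.

None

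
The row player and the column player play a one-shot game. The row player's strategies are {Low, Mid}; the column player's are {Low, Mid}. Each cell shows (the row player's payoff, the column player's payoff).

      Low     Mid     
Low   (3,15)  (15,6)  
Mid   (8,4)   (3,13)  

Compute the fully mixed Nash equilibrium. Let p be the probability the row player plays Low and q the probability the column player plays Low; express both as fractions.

p = 1/2, q = 12/17

In a mixed NE each player is indifferent between their pure strategies, so the opponent's mix sets the indifference.
The column player indifferent between Low and Mid: p·15 + (1−p)·4 = p·6 + (1−p)·13 ⟹ 4 + 11p = 13 + (-7)p ⟹ p = 1/2.
The row player indifferent between Low and Mid: q·3 + (1−q)·15 = q·8 + (1−q)·3 ⟹ 15 + (-12)q = 3 + 5q ⟹ q = 12/17.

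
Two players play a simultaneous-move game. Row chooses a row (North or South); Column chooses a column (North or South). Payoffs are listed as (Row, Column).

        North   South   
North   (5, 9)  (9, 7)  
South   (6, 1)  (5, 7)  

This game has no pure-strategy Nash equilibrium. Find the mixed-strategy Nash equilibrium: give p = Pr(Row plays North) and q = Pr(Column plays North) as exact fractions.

p = 3/4, q = 4/5

In a mixed NE each player is indifferent between their pure strategies, so the opponent's mix sets the indifference.
Column indifferent between North and South: p·9 + (1−p)·1 = p·7 + (1−p)·7 ⟹ 1 + 8p = 7 + 0p ⟹ p = 3/4.
Row indifferent between North and South: q·5 + (1−q)·9 = q·6 + (1−q)·5 ⟹ 9 + (-4)q = 5 + 1q ⟹ q = 4/5.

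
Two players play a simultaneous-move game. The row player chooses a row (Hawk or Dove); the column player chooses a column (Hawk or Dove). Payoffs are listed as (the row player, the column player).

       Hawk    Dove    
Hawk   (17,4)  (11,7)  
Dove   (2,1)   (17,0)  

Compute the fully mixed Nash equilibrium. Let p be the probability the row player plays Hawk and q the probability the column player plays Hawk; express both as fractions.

Each player's mixing probability is pinned down by making the *other* player indifferent.
The column player indifferent between Hawk and Dove: p·4 + (1−p)·1 = p·7 + (1−p)·0 ⟹ 1 + 3p = 0 + 7p ⟹ p = 1/4.
The row player indifferent between Hawk and Dove: q·17 + (1−q)·11 = q·2 + (1−q)·17 ⟹ 11 + 6q = 17 + (-15)q ⟹ q = 2/7.

p = 1/4, q = 2/7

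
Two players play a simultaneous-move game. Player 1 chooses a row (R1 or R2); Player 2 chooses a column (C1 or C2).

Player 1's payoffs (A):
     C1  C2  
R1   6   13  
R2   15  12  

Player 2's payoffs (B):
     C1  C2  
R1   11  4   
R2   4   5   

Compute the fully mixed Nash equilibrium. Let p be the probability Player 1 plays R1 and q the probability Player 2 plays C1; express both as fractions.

p = 1/8, q = 1/10

In a mixed NE each player is indifferent between their pure strategies, so the opponent's mix sets the indifference.
Player 2 indifferent between C1 and C2: p·11 + (1−p)·4 = p·4 + (1−p)·5 ⟹ 4 + 7p = 5 + (-1)p ⟹ p = 1/8.
Player 1 indifferent between R1 and R2: q·6 + (1−q)·13 = q·15 + (1−q)·12 ⟹ 13 + (-7)q = 12 + 3q ⟹ q = 1/10.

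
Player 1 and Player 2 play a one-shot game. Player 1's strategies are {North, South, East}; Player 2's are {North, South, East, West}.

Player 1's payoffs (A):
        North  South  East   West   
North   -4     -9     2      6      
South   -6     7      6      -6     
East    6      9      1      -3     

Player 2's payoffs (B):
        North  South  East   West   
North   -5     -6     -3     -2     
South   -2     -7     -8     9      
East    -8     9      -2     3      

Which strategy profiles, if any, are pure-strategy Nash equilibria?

(North, West) and (East, South)

Find each player's best response to every opponent strategy; NE are the intersections.
Player 1's best responses — vs North: East (payoff 6); vs South: East (payoff 9); vs East: South (payoff 6); vs West: North (payoff 6).
Player 2's best responses — vs North: West (payoff -2); vs South: West (payoff 9); vs East: South (payoff 9).
Mutual best responses occur at (North, West) and (East, South); at each, neither player gains by switching.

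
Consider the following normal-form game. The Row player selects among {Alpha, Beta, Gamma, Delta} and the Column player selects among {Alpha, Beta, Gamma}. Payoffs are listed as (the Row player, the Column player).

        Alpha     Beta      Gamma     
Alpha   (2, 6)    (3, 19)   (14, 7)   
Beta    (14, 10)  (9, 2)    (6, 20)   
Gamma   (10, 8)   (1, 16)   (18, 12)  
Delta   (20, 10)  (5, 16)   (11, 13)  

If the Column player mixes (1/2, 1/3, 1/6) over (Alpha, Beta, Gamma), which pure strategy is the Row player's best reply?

Delta

The Row player's best reply maximizes expected payoff against the mix.
Alpha: (1/2)·2 + (1/3)·3 + (1/6)·14 = 13/3
Beta: (1/2)·14 + (1/3)·9 + (1/6)·6 = 11
Gamma: (1/2)·10 + (1/3)·1 + (1/6)·18 = 25/3
Delta: (1/2)·20 + (1/3)·5 + (1/6)·11 = 27/2
Highest expected payoff is 27/2, from Delta.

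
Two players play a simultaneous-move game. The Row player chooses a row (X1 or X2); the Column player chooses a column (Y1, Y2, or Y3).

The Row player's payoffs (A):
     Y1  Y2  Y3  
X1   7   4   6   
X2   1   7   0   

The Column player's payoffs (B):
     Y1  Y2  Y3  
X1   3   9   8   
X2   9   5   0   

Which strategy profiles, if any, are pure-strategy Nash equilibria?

Find each player's best response to every opponent strategy; NE are the intersections.
The Row player's best responses — vs Y1: X1 (payoff 7); vs Y2: X2 (payoff 7); vs Y3: X1 (payoff 6).
The Column player's best responses — vs X1: Y2 (payoff 9); vs X2: Y1 (payoff 9).
No cell has both players best-responding. For instance, the Row player's best reply to Y2 is X2, but against X2 the Column player prefers Y1 over Y2.

None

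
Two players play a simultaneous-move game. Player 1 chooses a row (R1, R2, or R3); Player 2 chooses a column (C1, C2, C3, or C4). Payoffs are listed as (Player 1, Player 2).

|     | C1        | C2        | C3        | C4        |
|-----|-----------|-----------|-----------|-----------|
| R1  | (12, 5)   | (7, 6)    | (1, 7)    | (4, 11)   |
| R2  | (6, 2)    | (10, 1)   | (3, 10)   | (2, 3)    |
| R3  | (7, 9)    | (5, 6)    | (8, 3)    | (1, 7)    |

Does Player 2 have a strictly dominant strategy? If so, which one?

None

A strategy is strictly dominant if it gives Player 2 a strictly higher payoff than every other strategy, against every choice by the opponent.
C1 is not dominant: against R1, C2 gives 6 > 5.
C2 is not dominant: against R1, C3 gives 7 > 6.
C3 is not dominant: against R1, C4 gives 11 > 7.
C4 is not dominant: against R2, C3 gives 10 > 3.
No single strategy is best against every opponent action.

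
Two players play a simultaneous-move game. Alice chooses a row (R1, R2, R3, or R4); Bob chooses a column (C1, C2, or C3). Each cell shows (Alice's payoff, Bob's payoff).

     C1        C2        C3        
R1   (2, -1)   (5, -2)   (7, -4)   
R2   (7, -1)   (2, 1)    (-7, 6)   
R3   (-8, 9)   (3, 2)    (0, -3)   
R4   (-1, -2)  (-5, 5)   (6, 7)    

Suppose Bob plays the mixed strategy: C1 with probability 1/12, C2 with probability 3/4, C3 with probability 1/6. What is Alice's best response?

Alice's best reply maximizes expected payoff against the mix.
R1: (1/12)·2 + (3/4)·5 + (1/6)·7 = 61/12
R2: (1/12)·7 + (3/4)·2 + (1/6)·(-7) = 11/12
R3: (1/12)·(-8) + (3/4)·3 + (1/6)·0 = 19/12
R4: (1/12)·(-1) + (3/4)·(-5) + (1/6)·6 = -17/6
Highest expected payoff is 61/12, from R1.

R1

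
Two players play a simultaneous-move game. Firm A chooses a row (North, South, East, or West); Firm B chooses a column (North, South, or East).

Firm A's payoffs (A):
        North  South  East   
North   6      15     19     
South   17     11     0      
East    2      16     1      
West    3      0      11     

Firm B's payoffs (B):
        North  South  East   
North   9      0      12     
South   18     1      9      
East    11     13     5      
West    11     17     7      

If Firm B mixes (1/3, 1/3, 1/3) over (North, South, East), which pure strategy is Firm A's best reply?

Firm A's best reply maximizes expected payoff against the mix.
North: (1/3)·6 + (1/3)·15 + (1/3)·19 = 40/3
South: (1/3)·17 + (1/3)·11 + (1/3)·0 = 28/3
East: (1/3)·2 + (1/3)·16 + (1/3)·1 = 19/3
West: (1/3)·3 + (1/3)·0 + (1/3)·11 = 14/3
Highest expected payoff is 40/3, from North.

North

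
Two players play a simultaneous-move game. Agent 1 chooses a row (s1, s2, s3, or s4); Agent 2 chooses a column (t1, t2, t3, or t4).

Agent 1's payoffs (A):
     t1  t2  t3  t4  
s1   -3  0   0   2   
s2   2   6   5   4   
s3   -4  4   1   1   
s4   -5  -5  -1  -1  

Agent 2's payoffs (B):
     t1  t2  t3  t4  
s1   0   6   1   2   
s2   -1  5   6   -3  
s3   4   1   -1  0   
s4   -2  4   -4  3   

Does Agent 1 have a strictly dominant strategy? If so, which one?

s2

A strategy is strictly dominant if it gives Agent 1 a strictly higher payoff than every other strategy, against every choice by the opponent.
s2 strictly dominates: vs t1: 2 > each of {-3, -4, -5}; vs t2: 6 > each of {0, 4, -5}; vs t3: 5 > each of {0, 1, -1}; vs t4: 4 > each of {2, 1, -1}.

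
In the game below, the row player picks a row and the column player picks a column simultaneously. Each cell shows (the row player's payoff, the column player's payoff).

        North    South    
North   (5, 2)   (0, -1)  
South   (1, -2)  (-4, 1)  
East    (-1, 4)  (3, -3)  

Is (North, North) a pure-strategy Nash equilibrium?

Holding the column player at North: the row player gets 5 from North, versus 1 from South, -1 from East. No profitable deviation for the row player.
Holding the row player at North: the column player gets 2 from North, versus -1 from South. No profitable deviation for the column player either.

Yes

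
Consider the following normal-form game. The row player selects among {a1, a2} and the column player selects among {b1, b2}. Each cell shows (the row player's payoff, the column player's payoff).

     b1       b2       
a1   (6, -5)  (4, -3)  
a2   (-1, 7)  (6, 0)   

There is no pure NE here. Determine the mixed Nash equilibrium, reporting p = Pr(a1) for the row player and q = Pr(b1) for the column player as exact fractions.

Each player's mixing probability is pinned down by making the *other* player indifferent.
The column player indifferent between b1 and b2: p·(-5) + (1−p)·7 = p·(-3) + (1−p)·0 ⟹ 7 + (-12)p = 0 + (-3)p ⟹ p = 7/9.
The row player indifferent between a1 and a2: q·6 + (1−q)·4 = q·(-1) + (1−q)·6 ⟹ 4 + 2q = 6 + (-7)q ⟹ q = 2/9.

p = 7/9, q = 2/9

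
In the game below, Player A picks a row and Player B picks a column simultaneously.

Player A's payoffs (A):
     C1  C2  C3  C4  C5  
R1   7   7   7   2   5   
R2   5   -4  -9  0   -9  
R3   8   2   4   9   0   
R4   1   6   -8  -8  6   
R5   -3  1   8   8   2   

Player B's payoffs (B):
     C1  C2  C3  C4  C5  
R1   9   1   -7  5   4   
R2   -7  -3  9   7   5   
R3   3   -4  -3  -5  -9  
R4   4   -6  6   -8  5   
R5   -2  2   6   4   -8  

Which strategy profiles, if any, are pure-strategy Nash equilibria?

Find each player's best response to every opponent strategy; NE are the intersections.
Player A's best responses — vs C1: R3 (payoff 8); vs C2: R1 (payoff 7); vs C3: R5 (payoff 8); vs C4: R3 (payoff 9); vs C5: R4 (payoff 6).
Player B's best responses — vs R1: C1 (payoff 9); vs R2: C3 (payoff 9); vs R3: C1 (payoff 3); vs R4: C3 (payoff 6); vs R5: C3 (payoff 6).
Mutual best responses occur at (R3, C1) and (R5, C3); at each, neither player gains by switching.

(R3, C1) and (R5, C3)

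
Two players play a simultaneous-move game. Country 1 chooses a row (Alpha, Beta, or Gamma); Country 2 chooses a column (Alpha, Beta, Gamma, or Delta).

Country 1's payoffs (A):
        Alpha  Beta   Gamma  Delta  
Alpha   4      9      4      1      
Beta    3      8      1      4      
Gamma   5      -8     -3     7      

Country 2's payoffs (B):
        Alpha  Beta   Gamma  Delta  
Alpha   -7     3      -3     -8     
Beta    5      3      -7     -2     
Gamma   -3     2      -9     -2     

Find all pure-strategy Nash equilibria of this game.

A profile is a Nash equilibrium when each player is best-responding to the other.
Country 1's best responses — vs Alpha: Gamma (payoff 5); vs Beta: Alpha (payoff 9); vs Gamma: Alpha (payoff 4); vs Delta: Gamma (payoff 7).
Country 2's best responses — vs Alpha: Beta (payoff 3); vs Beta: Alpha (payoff 5); vs Gamma: Beta (payoff 2).
The only mutual best response is (Alpha, Beta); neither player gains by switching there.

(Alpha, Beta)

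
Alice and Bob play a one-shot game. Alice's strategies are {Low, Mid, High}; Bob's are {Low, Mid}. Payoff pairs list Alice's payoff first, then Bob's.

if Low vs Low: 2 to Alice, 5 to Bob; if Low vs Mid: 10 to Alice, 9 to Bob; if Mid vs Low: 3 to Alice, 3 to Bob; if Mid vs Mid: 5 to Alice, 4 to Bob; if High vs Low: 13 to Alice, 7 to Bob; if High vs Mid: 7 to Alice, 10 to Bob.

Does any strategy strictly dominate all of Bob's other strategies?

Check whether one of Bob's strategies beats all alternatives regardless of what the opponent does.
Mid strictly dominates: vs Low: 9 > 5; vs Mid: 4 > 3; vs High: 10 > 7.

Mid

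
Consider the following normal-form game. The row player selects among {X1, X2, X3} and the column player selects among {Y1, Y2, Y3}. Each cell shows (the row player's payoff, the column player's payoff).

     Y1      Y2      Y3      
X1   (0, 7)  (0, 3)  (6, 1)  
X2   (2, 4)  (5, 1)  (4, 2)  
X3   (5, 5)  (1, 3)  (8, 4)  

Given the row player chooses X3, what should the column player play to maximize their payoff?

Y1

With the row player fixed at X3, the column player's payoffs are: Y1 → 5, Y2 → 3, Y3 → 4.
The maximum is 5, achieved by Y1.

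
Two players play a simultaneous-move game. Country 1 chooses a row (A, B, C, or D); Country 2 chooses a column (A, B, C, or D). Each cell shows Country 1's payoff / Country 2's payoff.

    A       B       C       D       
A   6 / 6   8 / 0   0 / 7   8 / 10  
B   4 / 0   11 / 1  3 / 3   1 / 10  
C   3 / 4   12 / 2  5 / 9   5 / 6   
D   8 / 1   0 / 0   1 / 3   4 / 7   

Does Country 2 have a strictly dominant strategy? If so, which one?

Check whether one of Country 2's strategies beats all alternatives regardless of what the opponent does.
A is not dominant: against A, C gives 7 > 6.
B is not dominant: against A, A gives 6 > 0.
C is not dominant: against A, D gives 10 > 7.
D is not dominant: against C, C gives 9 > 6.
No single strategy is best against every opponent action.

No strictly dominant strategy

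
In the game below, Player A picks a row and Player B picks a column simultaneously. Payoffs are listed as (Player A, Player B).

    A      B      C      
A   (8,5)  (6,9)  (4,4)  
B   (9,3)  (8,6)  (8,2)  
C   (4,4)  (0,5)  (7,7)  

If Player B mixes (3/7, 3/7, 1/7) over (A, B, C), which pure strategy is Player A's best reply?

Player A's best reply maximizes expected payoff against the mix.
A: (3/7)·8 + (3/7)·6 + (1/7)·4 = 46/7
B: (3/7)·9 + (3/7)·8 + (1/7)·8 = 59/7
C: (3/7)·4 + (3/7)·0 + (1/7)·7 = 19/7
Highest expected payoff is 59/7, from B.

B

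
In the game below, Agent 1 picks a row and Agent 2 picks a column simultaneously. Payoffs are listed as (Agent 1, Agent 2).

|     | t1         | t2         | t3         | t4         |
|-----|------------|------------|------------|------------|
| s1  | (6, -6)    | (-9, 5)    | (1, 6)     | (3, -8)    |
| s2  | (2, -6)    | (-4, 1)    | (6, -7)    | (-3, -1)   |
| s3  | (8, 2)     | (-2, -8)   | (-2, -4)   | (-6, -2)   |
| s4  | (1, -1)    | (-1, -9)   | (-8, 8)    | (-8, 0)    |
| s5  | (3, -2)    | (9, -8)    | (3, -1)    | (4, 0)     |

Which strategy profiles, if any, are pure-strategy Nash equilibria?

(s3, t1) and (s5, t4)

Check mutual best responses: a cell is a NE iff neither player can gain by unilaterally deviating.
Agent 1's best responses — vs t1: s3 (payoff 8); vs t2: s5 (payoff 9); vs t3: s2 (payoff 6); vs t4: s5 (payoff 4).
Agent 2's best responses — vs s1: t3 (payoff 6); vs s2: t2 (payoff 1); vs s3: t1 (payoff 2); vs s4: t3 (payoff 8); vs s5: t4 (payoff 0).
Mutual best responses occur at (s3, t1) and (s5, t4); at each, neither player gains by switching.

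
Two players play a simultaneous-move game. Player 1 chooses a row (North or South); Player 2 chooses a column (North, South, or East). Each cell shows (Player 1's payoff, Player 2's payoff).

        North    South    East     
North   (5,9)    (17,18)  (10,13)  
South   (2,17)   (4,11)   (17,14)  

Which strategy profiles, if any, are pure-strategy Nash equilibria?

Check mutual best responses: a cell is a NE iff neither player can gain by unilaterally deviating.
Player 1's best responses — vs North: North (payoff 5); vs South: North (payoff 17); vs East: South (payoff 17).
Player 2's best responses — vs North: South (payoff 18); vs South: North (payoff 17).
The only mutual best response is (North, South); neither player gains by switching there.

(North, South)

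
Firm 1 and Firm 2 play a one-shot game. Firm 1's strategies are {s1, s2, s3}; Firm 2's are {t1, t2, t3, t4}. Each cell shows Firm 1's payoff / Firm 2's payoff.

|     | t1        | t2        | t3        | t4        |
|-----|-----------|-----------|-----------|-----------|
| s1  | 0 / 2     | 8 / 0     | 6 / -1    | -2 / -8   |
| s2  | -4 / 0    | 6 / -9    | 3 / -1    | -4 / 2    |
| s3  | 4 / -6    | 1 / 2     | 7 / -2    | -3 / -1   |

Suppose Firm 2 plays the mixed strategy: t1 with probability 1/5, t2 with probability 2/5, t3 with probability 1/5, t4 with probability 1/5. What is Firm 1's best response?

Compute Firm 1's expected payoff from each pure strategy against the given mix.
s1: (1/5)·0 + (2/5)·8 + (1/5)·6 + (1/5)·(-2) = 4
s2: (1/5)·(-4) + (2/5)·6 + (1/5)·3 + (1/5)·(-4) = 7/5
s3: (1/5)·4 + (2/5)·1 + (1/5)·7 + (1/5)·(-3) = 2
Highest expected payoff is 4, from s1.

s1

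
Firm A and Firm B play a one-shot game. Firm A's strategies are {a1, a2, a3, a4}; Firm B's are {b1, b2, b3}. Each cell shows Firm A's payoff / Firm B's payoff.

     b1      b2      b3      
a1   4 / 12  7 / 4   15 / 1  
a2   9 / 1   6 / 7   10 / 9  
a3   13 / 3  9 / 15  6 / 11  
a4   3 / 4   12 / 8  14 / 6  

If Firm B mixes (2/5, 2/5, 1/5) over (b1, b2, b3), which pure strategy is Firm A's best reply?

a3

Firm A's best reply maximizes expected payoff against the mix.
a1: (2/5)·4 + (2/5)·7 + (1/5)·15 = 37/5
a2: (2/5)·9 + (2/5)·6 + (1/5)·10 = 8
a3: (2/5)·13 + (2/5)·9 + (1/5)·6 = 10
a4: (2/5)·3 + (2/5)·12 + (1/5)·14 = 44/5
Highest expected payoff is 10, from a3.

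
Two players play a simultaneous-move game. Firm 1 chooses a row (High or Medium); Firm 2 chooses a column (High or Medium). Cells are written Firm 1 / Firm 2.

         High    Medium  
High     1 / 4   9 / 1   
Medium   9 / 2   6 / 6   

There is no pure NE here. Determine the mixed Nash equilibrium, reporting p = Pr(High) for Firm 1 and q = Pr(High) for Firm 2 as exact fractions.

p = 4/7, q = 3/11

In a mixed NE each player is indifferent between their pure strategies, so the opponent's mix sets the indifference.
Firm 2 indifferent between High and Medium: p·4 + (1−p)·2 = p·1 + (1−p)·6 ⟹ 2 + 2p = 6 + (-5)p ⟹ p = 4/7.
Firm 1 indifferent between High and Medium: q·1 + (1−q)·9 = q·9 + (1−q)·6 ⟹ 9 + (-8)q = 6 + 3q ⟹ q = 3/11.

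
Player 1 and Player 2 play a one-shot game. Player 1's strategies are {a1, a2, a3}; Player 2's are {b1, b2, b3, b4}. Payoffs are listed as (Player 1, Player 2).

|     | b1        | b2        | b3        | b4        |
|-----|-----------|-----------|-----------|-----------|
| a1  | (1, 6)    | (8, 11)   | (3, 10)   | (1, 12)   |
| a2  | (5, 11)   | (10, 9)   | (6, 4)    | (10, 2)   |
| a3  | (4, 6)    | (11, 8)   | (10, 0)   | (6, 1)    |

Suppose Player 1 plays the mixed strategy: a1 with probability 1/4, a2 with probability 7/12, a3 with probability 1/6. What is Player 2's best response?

b2

Player 2's best reply maximizes expected payoff against the mix.
b1: (1/4)·6 + (7/12)·11 + (1/6)·6 = 107/12
b2: (1/4)·11 + (7/12)·9 + (1/6)·8 = 28/3
b3: (1/4)·10 + (7/12)·4 + (1/6)·0 = 29/6
b4: (1/4)·12 + (7/12)·2 + (1/6)·1 = 13/3
Highest expected payoff is 28/3, from b2.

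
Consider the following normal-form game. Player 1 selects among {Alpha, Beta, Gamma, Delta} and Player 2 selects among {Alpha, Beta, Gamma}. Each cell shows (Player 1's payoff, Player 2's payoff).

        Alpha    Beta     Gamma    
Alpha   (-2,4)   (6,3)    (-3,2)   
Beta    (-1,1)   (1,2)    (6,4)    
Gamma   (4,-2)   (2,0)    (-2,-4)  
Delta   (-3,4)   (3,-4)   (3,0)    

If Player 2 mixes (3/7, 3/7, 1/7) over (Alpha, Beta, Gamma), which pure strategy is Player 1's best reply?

Gamma

Player 1's best reply maximizes expected payoff against the mix.
Alpha: (3/7)·(-2) + (3/7)·6 + (1/7)·(-3) = 9/7
Beta: (3/7)·(-1) + (3/7)·1 + (1/7)·6 = 6/7
Gamma: (3/7)·4 + (3/7)·2 + (1/7)·(-2) = 16/7
Delta: (3/7)·(-3) + (3/7)·3 + (1/7)·3 = 3/7
Highest expected payoff is 16/7, from Gamma.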